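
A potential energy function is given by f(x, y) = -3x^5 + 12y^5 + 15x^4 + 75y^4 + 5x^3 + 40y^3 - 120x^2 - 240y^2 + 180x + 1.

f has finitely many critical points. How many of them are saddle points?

f separates as a function of x plus a function of y, so ∇f=0 decouples.
∂f/∂x = -15(x - 3)(x - 2)(x - 1)(x + 2) = 0 at x ∈ {-2, 1, 2, 3}; ∂f/∂y = 60y(y - 1)(y + 2)(y + 4) = 0 at y ∈ {-4, -2, 0, 1}.
The Hessian is diagonal: diag(f_xx, f_yy). Second derivatives: f_xx(-2)=900, f_xx(1)=-90, f_xx(2)=60, f_xx(3)=-150; f_yy(-4)=-2400, f_yy(-2)=720, f_yy(0)=-480, f_yy(1)=900.
Saddle points occur where the two diagonal entries have opposite signs: (-2, -4), (-2, 0), (1, -2), (1, 1), (2, -4), (2, 0), (3, -2), (3, 1). Count: 8.

8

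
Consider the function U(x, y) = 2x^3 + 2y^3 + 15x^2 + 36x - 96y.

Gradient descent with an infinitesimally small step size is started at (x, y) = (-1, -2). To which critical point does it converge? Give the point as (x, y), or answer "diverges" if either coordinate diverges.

U is separable, so gradient descent decouples: x follows -∂U/∂x, y follows -∂U/∂y.
∂U/∂x = 6(x + 2)(x + 3); at x=-1 this is 12, so x decreases.
∂U/∂y = 6(y - 4)(y + 4); at y=-2 this is -72, so y increases.
x converges to its nearest critical value -2 (a local min of the x-part); y converges to 4. The iterate converges to (-2, 4).

(-2, 4)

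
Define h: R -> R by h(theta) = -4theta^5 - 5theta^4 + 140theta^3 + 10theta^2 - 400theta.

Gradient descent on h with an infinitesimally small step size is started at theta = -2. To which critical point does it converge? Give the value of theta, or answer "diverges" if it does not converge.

-5

h'(theta) = -20(theta - 4)(theta - 1)(theta + 1)(theta + 5), so h'(-2) = 1080.
Gradient descent moves in the -h' direction, i.e. theta is decreasing.
The nearest critical point in that direction is theta = -5, where h'' = 4320 > 0 (a local minimum). The iterate converges there.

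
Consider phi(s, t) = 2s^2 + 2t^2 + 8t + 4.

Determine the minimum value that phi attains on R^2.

-4

phi(s,t) separates as P(s) + Q(t) + 4, so its minimum is min P + min Q + 4.
P'(s) = 4s vanishes at s ∈ {0}; Q'(t) = 4(t + 2) vanishes at t ∈ {-2}.
Local minima of P (where P''>0): P(0)=0. Local minima of Q: Q(-2)=-8.
So the global minimum of phi is P(0) + Q(-2) + 4 = 0 − 8 + 4 = -4, attained at (0, -2).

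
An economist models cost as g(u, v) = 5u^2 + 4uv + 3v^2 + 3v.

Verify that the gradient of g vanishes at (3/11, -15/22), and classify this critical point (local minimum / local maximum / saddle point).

∇g = (10u + 4v, 4u + 6v + 3); substituting (3/11, -15/22) gives ∇g = (0, 0), so (3/11, -15/22) is indeed a critical point.
The Hessian of g is constant: H = [[10, 4], [4, 6]].
det(H) = 10·6 − 4² = 44.
det(H) > 0 and tr(H) = 16 > 0, so H is positive definite and the point is a local minimum.

local minimum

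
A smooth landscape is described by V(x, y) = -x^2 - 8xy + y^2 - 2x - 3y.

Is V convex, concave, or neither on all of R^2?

V is quadratic, so its Hessian is the constant matrix H = [[-2, -8], [-8, 2]].
det(H) = -68, tr(H) = 0.
det(H) < 0, so H is indefinite: neither convex nor concave.

neither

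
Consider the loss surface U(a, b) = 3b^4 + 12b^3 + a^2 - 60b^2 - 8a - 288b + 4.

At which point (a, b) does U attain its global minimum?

U(a,b) separates as P(a) + Q(b) + 4, so its minimum is min P + min Q + 4.
P'(a) = 2a - 8 vanishes at a ∈ {4}; Q'(b) = 12(b - 3)(b + 2)(b + 4) vanishes at b ∈ {-4, -2, 3}.
Local minima of P (where P''>0): P(4)=-16. Local minima of Q: Q(-4)=192, Q(3)=-837.
So the global minimum of U is P(4) + Q(3) + 4 = -16 − 837 + 4 = -849, attained at (4, 3).

(4, 3)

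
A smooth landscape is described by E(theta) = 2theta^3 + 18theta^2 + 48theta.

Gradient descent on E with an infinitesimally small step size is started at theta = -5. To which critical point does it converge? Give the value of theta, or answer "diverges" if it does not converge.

diverges

E'(theta) = 6(theta + 2)(theta + 4), so E'(-5) = 18.
Gradient descent moves in the -E' direction, i.e. theta is decreasing.
There is no critical point below theta=-5, and E' keeps the same sign, so the iterate runs off to −∞.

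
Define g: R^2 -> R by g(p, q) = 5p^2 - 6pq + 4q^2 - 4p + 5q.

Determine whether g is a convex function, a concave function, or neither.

g is quadratic, so its Hessian is the constant matrix H = [[10, -6], [-6, 8]].
det(H) = 44, tr(H) = 18.
det(H) > 0 and tr(H) > 0, so H is positive definite everywhere: convex.

convex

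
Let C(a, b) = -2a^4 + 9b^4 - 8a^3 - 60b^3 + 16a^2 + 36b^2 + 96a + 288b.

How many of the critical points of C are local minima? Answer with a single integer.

2

C separates as a function of a plus a function of b, so ∇C=0 decouples.
∂C/∂a = -8(a - 2)(a + 2)(a + 3) = 0 at a ∈ {-3, -2, 2}; ∂C/∂b = 36(b - 4)(b - 2)(b + 1) = 0 at b ∈ {-1, 2, 4}.
The Hessian is diagonal: diag(C_aa, C_bb). Second derivatives: C_aa(-3)=-40, C_aa(-2)=32, C_aa(2)=-160; C_bb(-1)=540, C_bb(2)=-216, C_bb(4)=360.
Local minima occur where both diagonal entries positive: (-2, -1), (-2, 4). Count: 2.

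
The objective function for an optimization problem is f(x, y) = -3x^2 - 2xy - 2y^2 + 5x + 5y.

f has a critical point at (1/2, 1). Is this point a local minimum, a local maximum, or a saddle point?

local maximum

The Hessian of f is constant: H = [[-6, -2], [-2, -4]].
det(H) = (-6)·(-4) − (-2)² = 20.
det(H) > 0 and tr(H) = -10 < 0, so H is negative definite and the point is a local maximum.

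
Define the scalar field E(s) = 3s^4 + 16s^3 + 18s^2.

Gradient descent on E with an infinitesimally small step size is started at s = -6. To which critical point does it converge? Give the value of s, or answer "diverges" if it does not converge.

-3

E'(s) = 12s(s + 1)(s + 3), so E'(-6) = -1080.
Gradient descent moves in the -E' direction, i.e. s is increasing.
The nearest critical point in that direction is s = -3, where E'' = 72 > 0 (a local minimum). The iterate converges there.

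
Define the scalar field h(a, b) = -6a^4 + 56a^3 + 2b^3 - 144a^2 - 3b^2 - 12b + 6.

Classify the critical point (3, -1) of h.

The mixed partial ∂²h/∂a∂b is 0, so the Hessian at any point is diag(h_aa, h_bb) = diag(24(-3a^2 + 14a - 12), 6(2b - 1)).
At (3, -1): H = diag(72, -18).
The eigenvalues have opposite signs, so H is indefinite: a saddle point.

saddle point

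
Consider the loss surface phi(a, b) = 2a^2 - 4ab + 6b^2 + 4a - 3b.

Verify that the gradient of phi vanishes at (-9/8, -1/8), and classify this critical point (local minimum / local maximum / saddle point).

local minimum

∇phi = (4a - 4b + 4, -4a + 12b - 3); substituting (-9/8, -1/8) gives ∇phi = (0, 0), so (-9/8, -1/8) is indeed a critical point.
The Hessian of phi is constant: H = [[4, -4], [-4, 12]].
det(H) = 4·12 − (-4)² = 32.
det(H) > 0 and tr(H) = 16 > 0, so H is positive definite and the point is a local minimum.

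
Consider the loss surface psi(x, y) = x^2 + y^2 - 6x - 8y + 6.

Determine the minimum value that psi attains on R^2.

-19

psi(x,y) separates as P(x) + Q(y) + 6, so its minimum is min P + min Q + 6.
P'(x) = 2x - 6 vanishes at x ∈ {3}; Q'(y) = 2y - 8 vanishes at y ∈ {4}.
Local minima of P (where P''>0): P(3)=-9. Local minima of Q: Q(4)=-16.
So the global minimum of psi is P(3) + Q(4) + 6 = -9 − 16 + 6 = -19, attained at (3, 4).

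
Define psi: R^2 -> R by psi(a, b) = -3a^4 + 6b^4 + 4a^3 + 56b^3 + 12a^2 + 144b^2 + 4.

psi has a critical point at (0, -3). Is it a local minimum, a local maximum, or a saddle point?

saddle point

The mixed partial ∂²psi/∂a∂b is 0, so the Hessian at any point is diag(psi_aa, psi_bb) = diag(12(-3a^2 + 2a + 2), 24(3b^2 + 14b + 12)).
At (0, -3): H = diag(24, -72).
The eigenvalues have opposite signs, so H is indefinite: a saddle point.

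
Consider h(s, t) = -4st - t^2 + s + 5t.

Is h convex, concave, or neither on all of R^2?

neither

h is quadratic, so its Hessian is the constant matrix H = [[0, -4], [-4, -2]].
det(H) = -16, tr(H) = -2.
det(H) < 0, so H is indefinite: neither convex nor concave.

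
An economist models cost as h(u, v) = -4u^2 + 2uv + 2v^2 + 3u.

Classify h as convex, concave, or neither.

neither

h is quadratic, so its Hessian is the constant matrix H = [[-8, 2], [2, 4]].
det(H) = -36, tr(H) = -4.
det(H) < 0, so H is indefinite: neither convex nor concave.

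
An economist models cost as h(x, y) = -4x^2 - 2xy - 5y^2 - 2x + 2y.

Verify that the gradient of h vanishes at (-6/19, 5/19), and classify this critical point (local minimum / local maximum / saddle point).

local maximum

∇h = (-8x - 2y - 2, -2x - 10y + 2); substituting (-6/19, 5/19) gives ∇h = (0, 0), so (-6/19, 5/19) is indeed a critical point.
The Hessian of h is constant: H = [[-8, -2], [-2, -10]].
det(H) = (-8)·(-10) − (-2)² = 76.
det(H) > 0 and tr(H) = -18 < 0, so H is negative definite and the point is a local maximum.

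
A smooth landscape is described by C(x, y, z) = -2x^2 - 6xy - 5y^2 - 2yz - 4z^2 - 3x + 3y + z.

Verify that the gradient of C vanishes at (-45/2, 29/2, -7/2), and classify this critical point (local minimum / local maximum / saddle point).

∇C = (-4x - 6y - 3, -6x - 10y - 2z + 3, -2y - 8z + 1); substituting (-45/2, 29/2, -7/2) gives ∇C = (0, 0, 0), so (-45/2, 29/2, -7/2) is indeed a critical point.
The Hessian is constant: H = [[-4, -6, 0], [-6, -10, -2], [0, -2, -8]].
Leading principal minors: Δ₁ = -4, Δ₂ = 4, Δ₃ = -16.
The minors alternate sign starting negative (−, +, −), so H is negative definite: a local maximum.

local maximum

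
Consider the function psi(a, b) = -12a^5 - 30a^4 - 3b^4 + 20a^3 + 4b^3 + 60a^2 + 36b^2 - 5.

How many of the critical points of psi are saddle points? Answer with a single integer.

psi separates as a function of a plus a function of b, so ∇psi=0 decouples.
∂psi/∂a = -60a(a - 1)(a + 1)(a + 2) = 0 at a ∈ {-2, -1, 0, 1}; ∂psi/∂b = -12b(b - 3)(b + 2) = 0 at b ∈ {-2, 0, 3}.
The Hessian is diagonal: diag(psi_aa, psi_bb). Second derivatives: psi_aa(-2)=360, psi_aa(-1)=-120, psi_aa(0)=120, psi_aa(1)=-360; psi_bb(-2)=-120, psi_bb(0)=72, psi_bb(3)=-180.
Saddle points occur where the two diagonal entries have opposite signs: (-2, -2), (-2, 3), (-1, 0), (0, -2), (0, 3), (1, 0). Count: 6.

6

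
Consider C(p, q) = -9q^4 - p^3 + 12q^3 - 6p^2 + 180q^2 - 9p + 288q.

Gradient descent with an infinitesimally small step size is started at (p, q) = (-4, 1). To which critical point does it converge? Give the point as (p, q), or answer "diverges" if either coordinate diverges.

(-3, -1)

C is separable, so gradient descent decouples: p follows -∂C/∂p, q follows -∂C/∂q.
∂C/∂p = -3(p + 1)(p + 3); at p=-4 this is -9, so p increases.
∂C/∂q = -36(q - 4)(q + 1)(q + 2); at q=1 this is 648, so q decreases.
p converges to its nearest critical value -3 (a local min of the p-part); q converges to -1. The iterate converges to (-3, -1).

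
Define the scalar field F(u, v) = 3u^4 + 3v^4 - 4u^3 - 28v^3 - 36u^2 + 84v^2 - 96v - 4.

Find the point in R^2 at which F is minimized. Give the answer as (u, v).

F(u,v) separates as P(u) + Q(v) − 4, so its minimum is min P + min Q − 4.
P'(u) = 12u(u - 3)(u + 2) vanishes at u ∈ {-2, 0, 3}; Q'(v) = 12(v - 4)(v - 2)(v - 1) vanishes at v ∈ {1, 2, 4}.
Local minima of P (where P''>0): P(-2)=-64, P(3)=-189. Local minima of Q: Q(1)=-37, Q(4)=-64.
So the global minimum of F is P(3) + Q(4) − 4 = -189 − 64 − 4 = -257, attained at (3, 4).

(3, 4)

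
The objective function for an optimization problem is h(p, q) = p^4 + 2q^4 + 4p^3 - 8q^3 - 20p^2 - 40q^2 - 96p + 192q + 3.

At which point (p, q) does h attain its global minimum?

(3, -3)

h(p,q) separates as A(p) + B(q) + 3, so its minimum is min A + min B + 3.
A'(p) = 4(p - 3)(p + 2)(p + 4) vanishes at p ∈ {-4, -2, 3}; B'(q) = 8(q - 4)(q - 2)(q + 3) vanishes at q ∈ {-3, 2, 4}.
Local minima of A (where A''>0): A(-4)=64, A(3)=-279. Local minima of B: B(-3)=-558, B(4)=128.
So the global minimum of h is A(3) + B(-3) + 3 = -279 − 558 + 3 = -834, attained at (3, -3).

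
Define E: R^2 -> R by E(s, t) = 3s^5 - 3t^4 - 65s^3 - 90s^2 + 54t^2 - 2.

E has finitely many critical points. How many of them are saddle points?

6

E separates as a function of s plus a function of t, so ∇E=0 decouples.
∂E/∂s = 15s(s - 4)(s + 1)(s + 3) = 0 at s ∈ {-3, -1, 0, 4}; ∂E/∂t = -12t(t - 3)(t + 3) = 0 at t ∈ {-3, 0, 3}.
The Hessian is diagonal: diag(E_ss, E_tt). Second derivatives: E_ss(-3)=-630, E_ss(-1)=150, E_ss(0)=-180, E_ss(4)=2100; E_tt(-3)=-216, E_tt(0)=108, E_tt(3)=-216.
Saddle points occur where the two diagonal entries have opposite signs: (-3, 0), (-1, -3), (-1, 3), (0, 0), (4, -3), (4, 3). Count: 6.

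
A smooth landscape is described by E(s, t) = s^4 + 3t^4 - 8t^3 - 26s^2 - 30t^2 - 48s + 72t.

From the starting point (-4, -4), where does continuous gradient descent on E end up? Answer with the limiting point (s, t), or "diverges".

E is separable, so gradient descent decouples: s follows -∂E/∂s, t follows -∂E/∂t.
∂E/∂s = 4(s - 4)(s + 1)(s + 3); at s=-4 this is -96, so s increases.
∂E/∂t = 12(t - 3)(t - 1)(t + 2); at t=-4 this is -840, so t increases.
s converges to its nearest critical value -3 (a local min of the s-part); t converges to -2. The iterate converges to (-3, -2).

(-3, -2)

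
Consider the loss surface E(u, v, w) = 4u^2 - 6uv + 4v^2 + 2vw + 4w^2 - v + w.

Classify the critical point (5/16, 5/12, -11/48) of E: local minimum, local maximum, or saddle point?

The Hessian is constant: H = [[8, -6, 0], [-6, 8, 2], [0, 2, 8]].
Leading principal minors: Δ₁ = 8, Δ₂ = 28, Δ₃ = 192.
All leading minors are positive, so H is positive definite: a local minimum.

local minimum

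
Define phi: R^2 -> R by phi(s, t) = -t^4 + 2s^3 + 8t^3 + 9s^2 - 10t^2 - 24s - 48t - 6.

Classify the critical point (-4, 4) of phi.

The mixed partial ∂²phi/∂s∂t is 0, so the Hessian at any point is diag(phi_ss, phi_tt) = diag(6(2s + 3), 4(-3t^2 + 12t - 5)).
At (-4, 4): H = diag(-30, -20).
Both eigenvalues are negative, so H is negative definite: a local maximum.

local maximum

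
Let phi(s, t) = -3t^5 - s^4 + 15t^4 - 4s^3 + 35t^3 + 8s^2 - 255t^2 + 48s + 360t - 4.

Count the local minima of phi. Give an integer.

phi separates as a function of s plus a function of t, so ∇phi=0 decouples.
∂phi/∂s = -4(s - 2)(s + 2)(s + 3) = 0 at s ∈ {-3, -2, 2}; ∂phi/∂t = -15(t - 4)(t - 2)(t - 1)(t + 3) = 0 at t ∈ {-3, 1, 2, 4}.
The Hessian is diagonal: diag(phi_ss, phi_tt). Second derivatives: phi_ss(-3)=-20, phi_ss(-2)=16, phi_ss(2)=-80; phi_tt(-3)=2100, phi_tt(1)=-180, phi_tt(2)=150, phi_tt(4)=-630.
Local minima occur where both diagonal entries positive: (-2, -3), (-2, 2). Count: 2.

2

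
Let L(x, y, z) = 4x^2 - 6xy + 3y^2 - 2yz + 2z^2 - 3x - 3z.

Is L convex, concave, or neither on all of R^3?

convex

L is quadratic, so its Hessian is the constant matrix H = [[8, -6, 0], [-6, 6, -2], [0, -2, 4]].
Leading principal minors: 8, 12, 16.
All positive ⇒ H ≻ 0 ⇒ convex.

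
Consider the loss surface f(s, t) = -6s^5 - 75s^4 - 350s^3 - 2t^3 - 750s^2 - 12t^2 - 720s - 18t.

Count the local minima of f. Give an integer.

f separates as a function of s plus a function of t, so ∇f=0 decouples.
∂f/∂s = -30(s + 1)(s + 2)(s + 3)(s + 4) = 0 at s ∈ {-4, -3, -2, -1}; ∂f/∂t = -6(t + 1)(t + 3) = 0 at t ∈ {-3, -1}.
The Hessian is diagonal: diag(f_ss, f_tt). Second derivatives: f_ss(-4)=180, f_ss(-3)=-60, f_ss(-2)=60, f_ss(-1)=-180; f_tt(-3)=12, f_tt(-1)=-12.
Local minima occur where both diagonal entries positive: (-4, -3), (-2, -3). Count: 2.

2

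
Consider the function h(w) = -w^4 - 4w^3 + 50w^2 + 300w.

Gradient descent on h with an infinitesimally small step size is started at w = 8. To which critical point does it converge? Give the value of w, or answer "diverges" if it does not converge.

h'(w) = -4(w - 5)(w + 3)(w + 5), so h'(8) = -1716.
Gradient descent moves in the -h' direction, i.e. w is increasing.
There is no critical point above w=8, and h' keeps the same sign, so the iterate runs off to +∞.

diverges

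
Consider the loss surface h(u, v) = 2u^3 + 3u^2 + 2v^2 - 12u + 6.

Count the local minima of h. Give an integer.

1

h separates as a function of u plus a function of v, so ∇h=0 decouples.
∂h/∂u = 6(u - 1)(u + 2) = 0 at u ∈ {-2, 1}; ∂h/∂v = 4v = 0 at v ∈ {0}.
The Hessian is diagonal: diag(h_uu, h_vv). Second derivatives: h_uu(-2)=-18, h_uu(1)=18; h_vv(0)=4.
Local minima occur where both diagonal entries positive: (1, 0). Count: 1.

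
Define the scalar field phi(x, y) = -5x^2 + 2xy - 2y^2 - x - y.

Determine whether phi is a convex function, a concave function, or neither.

phi is quadratic, so its Hessian is the constant matrix H = [[-10, 2], [2, -4]].
det(H) = 36, tr(H) = -14.
det(H) > 0 and tr(H) < 0, so H is negative definite everywhere: concave.

concave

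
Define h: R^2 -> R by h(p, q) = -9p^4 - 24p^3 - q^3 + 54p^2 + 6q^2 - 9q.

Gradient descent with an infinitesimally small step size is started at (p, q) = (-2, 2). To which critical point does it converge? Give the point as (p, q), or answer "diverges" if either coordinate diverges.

h is separable, so gradient descent decouples: p follows -∂h/∂p, q follows -∂h/∂q.
∂h/∂p = -36p(p - 1)(p + 3); at p=-2 this is -216, so p increases.
∂h/∂q = -3(q - 3)(q - 1); at q=2 this is 3, so q decreases.
p converges to its nearest critical value 0 (a local min of the p-part); q converges to 1. The iterate converges to (0, 1).

(0, 1)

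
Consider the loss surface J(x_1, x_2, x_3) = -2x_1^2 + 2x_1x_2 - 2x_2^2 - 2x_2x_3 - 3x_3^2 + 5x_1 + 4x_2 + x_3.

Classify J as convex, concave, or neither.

concave

J is quadratic, so its Hessian is the constant matrix H = [[-4, 2, 0], [2, -4, -2], [0, -2, -6]].
Leading principal minors: -4, 12, -56.
Signs alternate −, +, − ⇒ H ≺ 0 ⇒ concave.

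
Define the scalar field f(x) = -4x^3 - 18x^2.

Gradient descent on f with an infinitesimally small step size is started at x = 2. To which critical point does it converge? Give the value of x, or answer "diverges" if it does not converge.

f'(x) = -12x(x + 3), so f'(2) = -120.
Gradient descent moves in the -f' direction, i.e. x is increasing.
There is no critical point above x=2, and f' keeps the same sign, so the iterate runs off to +∞.

diverges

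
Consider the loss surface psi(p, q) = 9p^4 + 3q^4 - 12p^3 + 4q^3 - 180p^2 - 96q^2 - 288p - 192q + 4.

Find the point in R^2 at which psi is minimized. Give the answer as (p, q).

(4, 4)

psi(p,q) separates as A(p) + B(q) + 4, so its minimum is min A + min B + 4.
A'(p) = 36(p - 4)(p + 1)(p + 2) vanishes at p ∈ {-2, -1, 4}; B'(q) = 12(q - 4)(q + 1)(q + 4) vanishes at q ∈ {-4, -1, 4}.
Local minima of A (where A''>0): A(-2)=96, A(4)=-2496. Local minima of B: B(-4)=-256, B(4)=-1280.
So the global minimum of psi is A(4) + B(4) + 4 = -2496 − 1280 + 4 = -3772, attained at (4, 4).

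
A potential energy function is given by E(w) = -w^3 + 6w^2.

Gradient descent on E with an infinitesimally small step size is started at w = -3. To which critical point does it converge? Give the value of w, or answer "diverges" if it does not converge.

E'(w) = -3w(w - 4), so E'(-3) = -63.
Gradient descent moves in the -E' direction, i.e. w is increasing.
The nearest critical point in that direction is w = 0, where E'' = 12 > 0 (a local minimum). The iterate converges there.

0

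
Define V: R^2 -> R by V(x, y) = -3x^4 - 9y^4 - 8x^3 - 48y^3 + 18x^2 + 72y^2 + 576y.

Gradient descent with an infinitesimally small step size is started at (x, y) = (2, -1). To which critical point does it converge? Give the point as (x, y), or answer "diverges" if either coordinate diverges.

diverges

V is separable, so gradient descent decouples: x follows -∂V/∂x, y follows -∂V/∂y.
∂V/∂x = -12x(x - 1)(x + 3); at x=2 this is -120, so x increases.
∂V/∂y = -36(y - 2)(y + 2)(y + 4); at y=-1 this is 324, so y decreases.
The x-coordinate has no critical point in that direction and runs off to infinity.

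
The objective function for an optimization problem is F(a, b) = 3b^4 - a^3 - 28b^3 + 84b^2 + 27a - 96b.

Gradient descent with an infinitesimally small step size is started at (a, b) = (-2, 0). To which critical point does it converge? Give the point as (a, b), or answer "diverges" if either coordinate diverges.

(-3, 1)

F is separable, so gradient descent decouples: a follows -∂F/∂a, b follows -∂F/∂b.
∂F/∂a = -3(a - 3)(a + 3); at a=-2 this is 15, so a decreases.
∂F/∂b = 12(b - 4)(b - 2)(b - 1); at b=0 this is -96, so b increases.
a converges to its nearest critical value -3 (a local min of the a-part); b converges to 1. The iterate converges to (-3, 1).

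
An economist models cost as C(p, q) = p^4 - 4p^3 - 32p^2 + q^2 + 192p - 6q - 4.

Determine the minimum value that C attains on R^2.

C(p,q) separates as A(p) + B(q) − 4, so its minimum is min A + min B − 4.
A'(p) = 4(p - 4)(p - 3)(p + 4) vanishes at p ∈ {-4, 3, 4}; B'(q) = 2q - 6 vanishes at q ∈ {3}.
Local minima of A (where A''>0): A(-4)=-768, A(4)=256. Local minima of B: B(3)=-9.
So the global minimum of C is A(-4) + B(3) − 4 = -768 − 9 − 4 = -781, attained at (-4, 3).

-781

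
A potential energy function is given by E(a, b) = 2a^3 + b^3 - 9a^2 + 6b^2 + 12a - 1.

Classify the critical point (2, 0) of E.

local minimum

The mixed partial ∂²E/∂a∂b is 0, so the Hessian at any point is diag(E_aa, E_bb) = diag(6(2a - 3), 6(b + 2)).
At (2, 0): H = diag(6, 12).
Both eigenvalues are positive, so H is positive definite: a local minimum.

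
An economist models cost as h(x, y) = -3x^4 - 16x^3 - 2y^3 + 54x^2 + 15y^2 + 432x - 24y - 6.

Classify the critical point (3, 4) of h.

The mixed partial ∂²h/∂x∂y is 0, so the Hessian at any point is diag(h_xx, h_yy) = diag(12(-3x^2 - 8x + 9), 6(-2y + 5)).
At (3, 4): H = diag(-504, -18).
Both eigenvalues are negative, so H is negative definite: a local maximum.

local maximum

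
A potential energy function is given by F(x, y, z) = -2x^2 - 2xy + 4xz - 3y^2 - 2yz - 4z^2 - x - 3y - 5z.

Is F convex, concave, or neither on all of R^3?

concave

F is quadratic, so its Hessian is the constant matrix H = [[-4, -2, 4], [-2, -6, -2], [4, -2, -8]].
Leading principal minors: -4, 20, -16.
Signs alternate −, +, − ⇒ H ≺ 0 ⇒ concave.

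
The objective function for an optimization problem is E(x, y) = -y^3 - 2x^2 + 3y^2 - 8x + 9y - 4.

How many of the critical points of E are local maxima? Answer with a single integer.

1

E separates as a function of x plus a function of y, so ∇E=0 decouples.
∂E/∂x = -4(x + 2) = 0 at x ∈ {-2}; ∂E/∂y = -3(y - 3)(y + 1) = 0 at y ∈ {-1, 3}.
The Hessian is diagonal: diag(E_xx, E_yy). Second derivatives: E_xx(-2)=-4; E_yy(-1)=12, E_yy(3)=-12.
Local maxima occur where both diagonal entries negative: (-2, 3). Count: 1.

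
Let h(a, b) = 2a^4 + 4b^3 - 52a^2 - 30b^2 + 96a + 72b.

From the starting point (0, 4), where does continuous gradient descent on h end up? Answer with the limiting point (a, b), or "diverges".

(-4, 3)

h is separable, so gradient descent decouples: a follows -∂h/∂a, b follows -∂h/∂b.
∂h/∂a = 8(a - 3)(a - 1)(a + 4); at a=0 this is 96, so a decreases.
∂h/∂b = 12(b - 3)(b - 2); at b=4 this is 24, so b decreases.
a converges to its nearest critical value -4 (a local min of the a-part); b converges to 3. The iterate converges to (-4, 3).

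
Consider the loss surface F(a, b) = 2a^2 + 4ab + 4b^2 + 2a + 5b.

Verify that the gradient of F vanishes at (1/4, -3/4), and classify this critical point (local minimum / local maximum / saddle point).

local minimum

∇F = (4a + 4b + 2, 4a + 8b + 5); substituting (1/4, -3/4) gives ∇F = (0, 0), so (1/4, -3/4) is indeed a critical point.
The Hessian of F is constant: H = [[4, 4], [4, 8]].
det(H) = 4·8 − 4² = 16.
det(H) > 0 and tr(H) = 12 > 0, so H is positive definite and the point is a local minimum.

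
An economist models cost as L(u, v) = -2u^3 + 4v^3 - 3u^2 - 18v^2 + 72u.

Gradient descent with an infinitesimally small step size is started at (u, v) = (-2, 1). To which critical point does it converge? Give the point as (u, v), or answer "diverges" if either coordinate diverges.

L is separable, so gradient descent decouples: u follows -∂L/∂u, v follows -∂L/∂v.
∂L/∂u = -6(u - 3)(u + 4); at u=-2 this is 60, so u decreases.
∂L/∂v = 12v(v - 3); at v=1 this is -24, so v increases.
u converges to its nearest critical value -4 (a local min of the u-part); v converges to 3. The iterate converges to (-4, 3).

(-4, 3)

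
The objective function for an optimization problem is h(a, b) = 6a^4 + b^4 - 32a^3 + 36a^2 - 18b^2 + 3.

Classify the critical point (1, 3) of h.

The mixed partial ∂²h/∂a∂b is 0, so the Hessian at any point is diag(h_aa, h_bb) = diag(24(3a^2 - 8a + 3), 12(b^2 - 3)).
At (1, 3): H = diag(-48, 72).
The eigenvalues have opposite signs, so H is indefinite: a saddle point.

saddle point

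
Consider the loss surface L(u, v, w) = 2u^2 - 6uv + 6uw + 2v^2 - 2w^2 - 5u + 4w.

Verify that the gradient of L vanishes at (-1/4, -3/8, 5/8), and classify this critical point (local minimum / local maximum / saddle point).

∇L = (4u - 6v + 6w - 5, -6u + 4v, 6u - 4w + 4); substituting (-1/4, -3/8, 5/8) gives ∇L = (0, 0, 0), so (-1/4, -3/8, 5/8) is indeed a critical point.
The Hessian is constant: H = [[4, -6, 6], [-6, 4, 0], [6, 0, -4]].
Leading principal minors: Δ₁ = 4, Δ₂ = -20, Δ₃ = -64.
The minors fit neither the all-positive nor the alternating-sign pattern, so H is indefinite: a saddle point.

saddle point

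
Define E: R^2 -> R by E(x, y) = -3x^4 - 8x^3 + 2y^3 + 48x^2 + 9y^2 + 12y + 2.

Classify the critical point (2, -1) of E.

The mixed partial ∂²E/∂x∂y is 0, so the Hessian at any point is diag(E_xx, E_yy) = diag(12(-3x^2 - 4x + 8), 6(2y + 3)).
At (2, -1): H = diag(-144, 6).
The eigenvalues have opposite signs, so H is indefinite: a saddle point.

saddle point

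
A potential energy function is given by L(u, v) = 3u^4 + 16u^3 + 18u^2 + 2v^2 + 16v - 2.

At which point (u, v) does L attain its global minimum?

(-3, -4)

L(u,v) separates as P(u) + Q(v) − 2, so its minimum is min P + min Q − 2.
P'(u) = 12u(u + 1)(u + 3) vanishes at u ∈ {-3, -1, 0}; Q'(v) = 4v + 16 vanishes at v ∈ {-4}.
Local minima of P (where P''>0): P(-3)=-27, P(0)=0. Local minima of Q: Q(-4)=-32.
So the global minimum of L is P(-3) + Q(-4) − 2 = -27 − 32 − 2 = -61, attained at (-3, -4).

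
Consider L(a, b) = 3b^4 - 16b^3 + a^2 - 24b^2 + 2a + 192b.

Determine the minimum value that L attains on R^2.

L(a,b) separates as P(a) + Q(b), so its minimum is min P + min Q.
P'(a) = 2a + 2 vanishes at a ∈ {-1}; Q'(b) = 12(b - 4)(b - 2)(b + 2) vanishes at b ∈ {-2, 2, 4}.
Local minima of P (where P''>0): P(-1)=-1. Local minima of Q: Q(-2)=-304, Q(4)=128.
So the global minimum of L is P(-1) + Q(-2) = -1 − 304 = -305, attained at (-1, -2).

-305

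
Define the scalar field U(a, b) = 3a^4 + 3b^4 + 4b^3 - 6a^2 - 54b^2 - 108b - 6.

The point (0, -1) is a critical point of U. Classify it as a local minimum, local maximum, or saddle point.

The mixed partial ∂²U/∂a∂b is 0, so the Hessian at any point is diag(U_aa, U_bb) = diag(12(3a^2 - 1), 12(3b^2 + 2b - 9)).
At (0, -1): H = diag(-12, -96).
Both eigenvalues are negative, so H is negative definite: a local maximum.

local maximum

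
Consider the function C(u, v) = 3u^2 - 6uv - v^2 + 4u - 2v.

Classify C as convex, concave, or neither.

neither

C is quadratic, so its Hessian is the constant matrix H = [[6, -6], [-6, -2]].
det(H) = -48, tr(H) = 4.
det(H) < 0, so H is indefinite: neither convex nor concave.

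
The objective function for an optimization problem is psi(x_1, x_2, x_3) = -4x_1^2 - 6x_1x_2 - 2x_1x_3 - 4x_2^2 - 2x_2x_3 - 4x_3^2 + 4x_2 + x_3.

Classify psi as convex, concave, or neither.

concave

psi is quadratic, so its Hessian is the constant matrix H = [[-8, -6, -2], [-6, -8, -2], [-2, -2, -8]].
Leading principal minors: -8, 28, -208.
Signs alternate −, +, − ⇒ H ≺ 0 ⇒ concave.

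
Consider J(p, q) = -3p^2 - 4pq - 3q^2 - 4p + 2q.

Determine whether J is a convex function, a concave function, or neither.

concave

J is quadratic, so its Hessian is the constant matrix H = [[-6, -4], [-4, -6]].
det(H) = 20, tr(H) = -12.
det(H) > 0 and tr(H) < 0, so H is negative definite everywhere: concave.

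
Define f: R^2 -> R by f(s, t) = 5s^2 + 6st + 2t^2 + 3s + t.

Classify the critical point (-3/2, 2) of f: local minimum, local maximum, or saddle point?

local minimum

The Hessian of f is constant: H = [[10, 6], [6, 4]].
det(H) = 10·4 − 6² = 4.
det(H) > 0 and tr(H) = 14 > 0, so H is positive definite and the point is a local minimum.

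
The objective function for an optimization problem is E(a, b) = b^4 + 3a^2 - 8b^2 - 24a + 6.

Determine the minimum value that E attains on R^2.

-58

E(a,b) separates as P(a) + Q(b) + 6, so its minimum is min P + min Q + 6.
P'(a) = 6a - 24 vanishes at a ∈ {4}; Q'(b) = 4b(b - 2)(b + 2) vanishes at b ∈ {-2, 0, 2}.
Local minima of P (where P''>0): P(4)=-48. Local minima of Q: Q(-2)=-16, Q(2)=-16.
So the global minimum of E is P(4) + Q(-2) + 6 = -48 − 16 + 6 = -58, attained at (4, -2).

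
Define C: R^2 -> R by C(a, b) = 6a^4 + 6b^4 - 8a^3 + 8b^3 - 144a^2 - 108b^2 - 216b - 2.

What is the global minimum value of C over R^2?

-2200

C(a,b) separates as P(a) + Q(b) − 2, so its minimum is min P + min Q − 2.
P'(a) = 24a(a - 4)(a + 3) vanishes at a ∈ {-3, 0, 4}; Q'(b) = 24(b - 3)(b + 1)(b + 3) vanishes at b ∈ {-3, -1, 3}.
Local minima of P (where P''>0): P(-3)=-594, P(4)=-1280. Local minima of Q: Q(-3)=-54, Q(3)=-918.
So the global minimum of C is P(4) + Q(3) − 2 = -1280 − 918 − 2 = -2200, attained at (4, 3).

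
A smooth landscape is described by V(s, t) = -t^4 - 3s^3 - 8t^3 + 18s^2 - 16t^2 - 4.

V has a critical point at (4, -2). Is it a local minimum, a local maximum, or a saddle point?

saddle point

The mixed partial ∂²V/∂s∂t is 0, so the Hessian at any point is diag(V_ss, V_tt) = diag(18(-s + 2), -4(3t^2 + 12t + 8)).
At (4, -2): H = diag(-36, 16).
The eigenvalues have opposite signs, so H is indefinite: a saddle point.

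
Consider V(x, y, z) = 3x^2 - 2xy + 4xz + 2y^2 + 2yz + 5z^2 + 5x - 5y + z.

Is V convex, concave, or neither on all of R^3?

convex

V is quadratic, so its Hessian is the constant matrix H = [[6, -2, 4], [-2, 4, 2], [4, 2, 10]].
Leading principal minors: 6, 20, 80.
All positive ⇒ H ≻ 0 ⇒ convex.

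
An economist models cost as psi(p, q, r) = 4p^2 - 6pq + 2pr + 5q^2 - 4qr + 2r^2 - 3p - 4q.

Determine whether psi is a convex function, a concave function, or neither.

convex

psi is quadratic, so its Hessian is the constant matrix H = [[8, -6, 2], [-6, 10, -4], [2, -4, 4]].
Leading principal minors: 8, 44, 104.
All positive ⇒ H ≻ 0 ⇒ convex.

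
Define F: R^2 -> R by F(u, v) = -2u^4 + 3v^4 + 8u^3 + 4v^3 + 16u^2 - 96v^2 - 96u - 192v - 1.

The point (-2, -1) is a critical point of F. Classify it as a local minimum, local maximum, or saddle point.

The mixed partial ∂²F/∂u∂v is 0, so the Hessian at any point is diag(F_uu, F_vv) = diag(8(-3u^2 + 6u + 4), 12(3v^2 + 2v - 16)).
At (-2, -1): H = diag(-160, -180).
Both eigenvalues are negative, so H is negative definite: a local maximum.

local maximum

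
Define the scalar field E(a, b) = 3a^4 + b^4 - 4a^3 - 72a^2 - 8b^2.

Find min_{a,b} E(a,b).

-656

E(a,b) separates as P(a) + Q(b), so its minimum is min P + min Q.
P'(a) = 12a(a - 4)(a + 3) vanishes at a ∈ {-3, 0, 4}; Q'(b) = 4b(b - 2)(b + 2) vanishes at b ∈ {-2, 0, 2}.
Local minima of P (where P''>0): P(-3)=-297, P(4)=-640. Local minima of Q: Q(-2)=-16, Q(2)=-16.
So the global minimum of E is P(4) + Q(-2) = -640 − 16 = -656, attained at (4, -2).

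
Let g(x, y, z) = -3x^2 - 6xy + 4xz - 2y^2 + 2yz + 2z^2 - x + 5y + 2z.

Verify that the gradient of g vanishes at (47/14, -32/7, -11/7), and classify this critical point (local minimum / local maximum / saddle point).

saddle point

∇g = (-6x - 6y + 4z - 1, -6x - 4y + 2z + 5, 4x + 2y + 4z + 2); substituting (47/14, -32/7, -11/7) gives ∇g = (0, 0, 0), so (47/14, -32/7, -11/7) is indeed a critical point.
The Hessian is constant: H = [[-6, -6, 4], [-6, -4, 2], [4, 2, 4]].
Leading principal minors: Δ₁ = -6, Δ₂ = -12, Δ₃ = -56.
The minors fit neither the all-positive nor the alternating-sign pattern, so H is indefinite: a saddle point.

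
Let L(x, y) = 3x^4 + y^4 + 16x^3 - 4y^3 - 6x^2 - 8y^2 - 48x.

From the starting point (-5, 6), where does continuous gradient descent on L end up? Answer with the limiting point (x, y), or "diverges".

(-4, 4)

L is separable, so gradient descent decouples: x follows -∂L/∂x, y follows -∂L/∂y.
∂L/∂x = 12(x - 1)(x + 1)(x + 4); at x=-5 this is -288, so x increases.
∂L/∂y = 4y(y - 4)(y + 1); at y=6 this is 336, so y decreases.
x converges to its nearest critical value -4 (a local min of the x-part); y converges to 4. The iterate converges to (-4, 4).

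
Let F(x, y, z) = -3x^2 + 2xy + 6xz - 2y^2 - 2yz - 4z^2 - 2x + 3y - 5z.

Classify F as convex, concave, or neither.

F is quadratic, so its Hessian is the constant matrix H = [[-6, 2, 6], [2, -4, -2], [6, -2, -8]].
Leading principal minors: -6, 20, -40.
Signs alternate −, +, − ⇒ H ≺ 0 ⇒ concave.

concave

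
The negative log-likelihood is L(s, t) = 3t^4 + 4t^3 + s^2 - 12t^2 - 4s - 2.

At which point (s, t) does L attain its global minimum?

L(s,t) separates as P(s) + Q(t) − 2, so its minimum is min P + min Q − 2.
P'(s) = 2s - 4 vanishes at s ∈ {2}; Q'(t) = 12t(t - 1)(t + 2) vanishes at t ∈ {-2, 0, 1}.
Local minima of P (where P''>0): P(2)=-4. Local minima of Q: Q(-2)=-32, Q(1)=-5.
So the global minimum of L is P(2) + Q(-2) − 2 = -4 − 32 − 2 = -38, attained at (2, -2).

(2, -2)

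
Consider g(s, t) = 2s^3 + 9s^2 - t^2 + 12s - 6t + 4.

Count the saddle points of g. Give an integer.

1

g separates as a function of s plus a function of t, so ∇g=0 decouples.
∂g/∂s = 6(s + 1)(s + 2) = 0 at s ∈ {-2, -1}; ∂g/∂t = -2(t + 3) = 0 at t ∈ {-3}.
The Hessian is diagonal: diag(g_ss, g_tt). Second derivatives: g_ss(-2)=-6, g_ss(-1)=6; g_tt(-3)=-2.
Saddle points occur where the two diagonal entries have opposite signs: (-1, -3). Count: 1.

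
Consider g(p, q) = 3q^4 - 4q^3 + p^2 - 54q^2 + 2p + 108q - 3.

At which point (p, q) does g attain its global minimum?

g(p,q) separates as A(p) + B(q) − 3, so its minimum is min A + min B − 3.
A'(p) = 2p + 2 vanishes at p ∈ {-1}; B'(q) = 12(q - 3)(q - 1)(q + 3) vanishes at q ∈ {-3, 1, 3}.
Local minima of A (where A''>0): A(-1)=-1. Local minima of B: B(-3)=-459, B(3)=-27.
So the global minimum of g is A(-1) + B(-3) − 3 = -1 − 459 − 3 = -463, attained at (-1, -3).

(-1, -3)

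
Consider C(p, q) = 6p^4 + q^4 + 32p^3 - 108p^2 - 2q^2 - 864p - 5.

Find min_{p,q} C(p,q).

C(p,q) separates as A(p) + B(q) − 5, so its minimum is min A + min B − 5.
A'(p) = 24(p - 3)(p + 3)(p + 4) vanishes at p ∈ {-4, -3, 3}; B'(q) = 4q(q - 1)(q + 1) vanishes at q ∈ {-1, 0, 1}.
Local minima of A (where A''>0): A(-4)=1216, A(3)=-2214. Local minima of B: B(-1)=-1, B(1)=-1.
So the global minimum of C is A(3) + B(-1) − 5 = -2214 − 1 − 5 = -2220, attained at (3, -1).

-2220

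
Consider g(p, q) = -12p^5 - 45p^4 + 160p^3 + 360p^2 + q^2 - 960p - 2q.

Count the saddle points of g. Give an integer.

g separates as a function of p plus a function of q, so ∇g=0 decouples.
∂g/∂p = -60(p - 2)(p - 1)(p + 2)(p + 4) = 0 at p ∈ {-4, -2, 1, 2}; ∂g/∂q = 2(q - 1) = 0 at q ∈ {1}.
The Hessian is diagonal: diag(g_pp, g_qq). Second derivatives: g_pp(-4)=3600, g_pp(-2)=-1440, g_pp(1)=900, g_pp(2)=-1440; g_qq(1)=2.
Saddle points occur where the two diagonal entries have opposite signs: (-2, 1), (2, 1). Count: 2.

2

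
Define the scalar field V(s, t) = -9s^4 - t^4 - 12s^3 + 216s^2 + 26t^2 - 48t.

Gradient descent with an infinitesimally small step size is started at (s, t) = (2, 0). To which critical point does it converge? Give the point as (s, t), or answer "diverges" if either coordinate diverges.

(0, 1)

V is separable, so gradient descent decouples: s follows -∂V/∂s, t follows -∂V/∂t.
∂V/∂s = -36s(s - 3)(s + 4); at s=2 this is 432, so s decreases.
∂V/∂t = -4(t - 3)(t - 1)(t + 4); at t=0 this is -48, so t increases.
s converges to its nearest critical value 0 (a local min of the s-part); t converges to 1. The iterate converges to (0, 1).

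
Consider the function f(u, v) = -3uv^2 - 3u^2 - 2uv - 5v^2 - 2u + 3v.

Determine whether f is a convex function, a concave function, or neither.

The term -3uv^2 is cubic, so the Hessian is not constant.
∂²f/∂v² = -6u - 10, which takes both signs as u varies (negative for sufficiently large u). A diagonal entry of the Hessian changing sign means the Hessian is neither positive- nor negative-semidefinite on all of R^2.

neither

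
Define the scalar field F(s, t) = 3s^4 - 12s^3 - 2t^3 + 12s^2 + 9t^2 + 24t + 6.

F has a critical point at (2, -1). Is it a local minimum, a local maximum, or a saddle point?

local minimum

The mixed partial ∂²F/∂s∂t is 0, so the Hessian at any point is diag(F_ss, F_tt) = diag(12(3s^2 - 6s + 2), 6(-2t + 3)).
At (2, -1): H = diag(24, 30).
Both eigenvalues are positive, so H is positive definite: a local minimum.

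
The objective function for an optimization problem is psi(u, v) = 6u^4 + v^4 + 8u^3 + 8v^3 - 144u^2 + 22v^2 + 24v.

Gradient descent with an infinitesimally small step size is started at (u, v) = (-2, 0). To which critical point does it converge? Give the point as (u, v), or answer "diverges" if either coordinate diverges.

psi is separable, so gradient descent decouples: u follows -∂psi/∂u, v follows -∂psi/∂v.
∂psi/∂u = 24u(u - 3)(u + 4); at u=-2 this is 480, so u decreases.
∂psi/∂v = 4(v + 1)(v + 2)(v + 3); at v=0 this is 24, so v decreases.
u converges to its nearest critical value -4 (a local min of the u-part); v converges to -1. The iterate converges to (-4, -1).

(-4, -1)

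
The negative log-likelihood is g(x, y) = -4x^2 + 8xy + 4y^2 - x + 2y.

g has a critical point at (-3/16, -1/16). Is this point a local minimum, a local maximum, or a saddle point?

The Hessian of g is constant: H = [[-8, 8], [8, 8]].
det(H) = (-8)·8 − 8² = -128.
Since det(H) < 0, H is indefinite and the critical point is a saddle point.

saddle point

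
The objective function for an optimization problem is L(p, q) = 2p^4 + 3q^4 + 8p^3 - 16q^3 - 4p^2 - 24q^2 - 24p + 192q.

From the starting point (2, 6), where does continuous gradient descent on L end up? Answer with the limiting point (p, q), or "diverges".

L is separable, so gradient descent decouples: p follows -∂L/∂p, q follows -∂L/∂q.
∂L/∂p = 8(p - 1)(p + 1)(p + 3); at p=2 this is 120, so p decreases.
∂L/∂q = 12(q - 4)(q - 2)(q + 2); at q=6 this is 768, so q decreases.
p converges to its nearest critical value 1 (a local min of the p-part); q converges to 4. The iterate converges to (1, 4).

(1, 4)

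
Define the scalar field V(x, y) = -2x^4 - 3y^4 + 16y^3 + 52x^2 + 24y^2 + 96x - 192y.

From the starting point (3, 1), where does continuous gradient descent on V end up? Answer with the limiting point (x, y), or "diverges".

(-1, 2)

V is separable, so gradient descent decouples: x follows -∂V/∂x, y follows -∂V/∂y.
∂V/∂x = -8(x - 4)(x + 1)(x + 3); at x=3 this is 192, so x decreases.
∂V/∂y = -12(y - 4)(y - 2)(y + 2); at y=1 this is -108, so y increases.
x converges to its nearest critical value -1 (a local min of the x-part); y converges to 2. The iterate converges to (-1, 2).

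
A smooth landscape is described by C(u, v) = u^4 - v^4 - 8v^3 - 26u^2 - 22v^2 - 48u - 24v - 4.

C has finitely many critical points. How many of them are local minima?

C separates as a function of u plus a function of v, so ∇C=0 decouples.
∂C/∂u = 4(u - 4)(u + 1)(u + 3) = 0 at u ∈ {-3, -1, 4}; ∂C/∂v = -4(v + 1)(v + 2)(v + 3) = 0 at v ∈ {-3, -2, -1}.
The Hessian is diagonal: diag(C_uu, C_vv). Second derivatives: C_uu(-3)=56, C_uu(-1)=-40, C_uu(4)=140; C_vv(-3)=-8, C_vv(-2)=4, C_vv(-1)=-8.
Local minima occur where both diagonal entries positive: (-3, -2), (4, -2). Count: 2.

2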